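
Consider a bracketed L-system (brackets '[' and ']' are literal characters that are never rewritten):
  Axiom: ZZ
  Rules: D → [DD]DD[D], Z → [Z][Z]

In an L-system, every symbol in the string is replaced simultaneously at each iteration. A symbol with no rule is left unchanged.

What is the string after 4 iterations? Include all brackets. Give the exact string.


Answer: [[[[Z][Z]][[Z][Z]]][[[Z][Z]][[Z][Z]]]][[[[Z][Z]][[Z][Z]]][[[Z][Z]][[Z][Z]]]][[[[Z][Z]][[Z][Z]]][[[Z][Z]][[Z][Z]]]][[[[Z][Z]][[Z][Z]]][[[Z][Z]][[Z][Z]]]]

Derivation:
Step 0: ZZ
Step 1: [Z][Z][Z][Z]
Step 2: [[Z][Z]][[Z][Z]][[Z][Z]][[Z][Z]]
Step 3: [[[Z][Z]][[Z][Z]]][[[Z][Z]][[Z][Z]]][[[Z][Z]][[Z][Z]]][[[Z][Z]][[Z][Z]]]
Step 4: [[[[Z][Z]][[Z][Z]]][[[Z][Z]][[Z][Z]]]][[[[Z][Z]][[Z][Z]]][[[Z][Z]][[Z][Z]]]][[[[Z][Z]][[Z][Z]]][[[Z][Z]][[Z][Z]]]][[[[Z][Z]][[Z][Z]]][[[Z][Z]][[Z][Z]]]]


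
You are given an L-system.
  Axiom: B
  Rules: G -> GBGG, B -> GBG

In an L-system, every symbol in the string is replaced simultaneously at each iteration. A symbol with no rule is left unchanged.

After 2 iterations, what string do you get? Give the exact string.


Answer: GBGGGBGGBGG

Derivation:
Step 0: B
Step 1: GBG
Step 2: GBGGGBGGBGG


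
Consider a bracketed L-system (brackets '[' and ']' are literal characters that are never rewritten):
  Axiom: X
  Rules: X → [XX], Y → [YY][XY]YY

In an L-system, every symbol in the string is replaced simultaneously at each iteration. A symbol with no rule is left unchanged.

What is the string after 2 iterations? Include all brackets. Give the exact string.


Answer: [[XX][XX]]

Derivation:
Step 0: X
Step 1: [XX]
Step 2: [[XX][XX]]


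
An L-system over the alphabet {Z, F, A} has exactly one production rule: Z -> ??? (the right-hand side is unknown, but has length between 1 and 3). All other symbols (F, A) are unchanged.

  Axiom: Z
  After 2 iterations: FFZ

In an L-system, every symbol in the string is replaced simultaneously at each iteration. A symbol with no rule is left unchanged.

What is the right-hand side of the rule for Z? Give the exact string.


Answer: FZ

Derivation:
Trying Z -> FZ:
  Step 0: Z
  Step 1: FZ
  Step 2: FFZ
Matches the given result.


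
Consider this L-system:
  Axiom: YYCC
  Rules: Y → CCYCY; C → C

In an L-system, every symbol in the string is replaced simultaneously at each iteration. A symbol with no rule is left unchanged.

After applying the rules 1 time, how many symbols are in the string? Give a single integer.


Answer: 12

Derivation:
Step 0: length = 4
Step 1: length = 12


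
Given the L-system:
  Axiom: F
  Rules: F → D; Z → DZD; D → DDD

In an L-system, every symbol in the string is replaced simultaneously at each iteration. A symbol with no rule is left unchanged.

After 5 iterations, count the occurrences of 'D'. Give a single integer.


Answer: 81

Derivation:
Step 0: F  (0 'D')
Step 1: D  (1 'D')
Step 2: DDD  (3 'D')
Step 3: DDDDDDDDD  (9 'D')
Step 4: DDDDDDDDDDDDDDDDDDDDDDDDDDD  (27 'D')
Step 5: DDDDDDDDDDDDDDDDDDDDDDDDDDDDDDDDDDDDDDDDDDDDDDDDDDDDDDDDDDDDDDDDDDDDDDDDDDDDDDDDD  (81 'D')


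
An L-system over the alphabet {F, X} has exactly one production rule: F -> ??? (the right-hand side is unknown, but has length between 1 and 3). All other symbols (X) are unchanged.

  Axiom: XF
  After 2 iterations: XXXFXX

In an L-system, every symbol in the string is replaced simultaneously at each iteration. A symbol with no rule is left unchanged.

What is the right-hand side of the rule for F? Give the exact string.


Answer: XFX

Derivation:
Trying F -> XFX:
  Step 0: XF
  Step 1: XXFX
  Step 2: XXXFXX
Matches the given result.


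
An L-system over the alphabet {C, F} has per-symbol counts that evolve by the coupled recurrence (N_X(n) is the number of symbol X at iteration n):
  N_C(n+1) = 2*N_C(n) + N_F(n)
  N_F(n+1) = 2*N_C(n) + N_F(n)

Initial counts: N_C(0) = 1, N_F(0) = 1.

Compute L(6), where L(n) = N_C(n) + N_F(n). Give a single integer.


Answer: 1458

Derivation:
Step 0: N_C=1, N_F=1, L=2
Step 1: N_C=3, N_F=3, L=6
Step 2: N_C=9, N_F=9, L=18
Step 3: N_C=27, N_F=27, L=54
Step 4: N_C=81, N_F=81, L=162
Step 5: N_C=243, N_F=243, L=486
Step 6: N_C=729, N_F=729, L=1458


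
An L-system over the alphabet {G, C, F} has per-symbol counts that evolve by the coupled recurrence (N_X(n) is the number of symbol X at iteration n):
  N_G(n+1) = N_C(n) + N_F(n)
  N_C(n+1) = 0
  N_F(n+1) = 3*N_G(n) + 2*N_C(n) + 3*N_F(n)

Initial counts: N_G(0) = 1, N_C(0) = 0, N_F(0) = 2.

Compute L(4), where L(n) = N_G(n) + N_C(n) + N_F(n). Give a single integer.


Answer: 603

Derivation:
Step 0: N_G=1, N_C=0, N_F=2, L=3
Step 1: N_G=2, N_C=0, N_F=9, L=11
Step 2: N_G=9, N_C=0, N_F=33, L=42
Step 3: N_G=33, N_C=0, N_F=126, L=159
Step 4: N_G=126, N_C=0, N_F=477, L=603


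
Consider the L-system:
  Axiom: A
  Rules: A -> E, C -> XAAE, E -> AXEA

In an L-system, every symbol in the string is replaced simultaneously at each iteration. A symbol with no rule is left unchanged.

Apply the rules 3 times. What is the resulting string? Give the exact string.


Answer: EXAXEAE

Derivation:
Step 0: A
Step 1: E
Step 2: AXEA
Step 3: EXAXEAE


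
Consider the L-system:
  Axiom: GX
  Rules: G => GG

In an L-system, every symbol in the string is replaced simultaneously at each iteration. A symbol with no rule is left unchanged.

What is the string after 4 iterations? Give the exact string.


Answer: GGGGGGGGGGGGGGGGX

Derivation:
Step 0: GX
Step 1: GGX
Step 2: GGGGX
Step 3: GGGGGGGGX
Step 4: GGGGGGGGGGGGGGGGX


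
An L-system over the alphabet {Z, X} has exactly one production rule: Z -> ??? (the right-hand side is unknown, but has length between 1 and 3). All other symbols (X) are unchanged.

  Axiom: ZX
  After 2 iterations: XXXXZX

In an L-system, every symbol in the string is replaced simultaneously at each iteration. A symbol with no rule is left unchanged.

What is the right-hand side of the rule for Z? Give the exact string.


Answer: XXZ

Derivation:
Trying Z -> XXZ:
  Step 0: ZX
  Step 1: XXZX
  Step 2: XXXXZX
Matches the given result.


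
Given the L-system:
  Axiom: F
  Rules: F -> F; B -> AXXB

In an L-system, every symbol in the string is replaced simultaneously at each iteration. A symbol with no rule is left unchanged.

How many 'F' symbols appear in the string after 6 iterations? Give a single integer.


Step 0: F  (1 'F')
Step 1: F  (1 'F')
Step 2: F  (1 'F')
Step 3: F  (1 'F')
Step 4: F  (1 'F')
Step 5: F  (1 'F')
Step 6: F  (1 'F')

Answer: 1


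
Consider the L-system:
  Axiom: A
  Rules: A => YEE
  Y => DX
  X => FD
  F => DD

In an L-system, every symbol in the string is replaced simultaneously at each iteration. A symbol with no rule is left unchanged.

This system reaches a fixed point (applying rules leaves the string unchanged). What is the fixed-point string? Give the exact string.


Step 0: A
Step 1: YEE
Step 2: DXEE
Step 3: DFDEE
Step 4: DDDDEE
Step 5: DDDDEE  (unchanged — fixed point at step 4)

Answer: DDDDEE


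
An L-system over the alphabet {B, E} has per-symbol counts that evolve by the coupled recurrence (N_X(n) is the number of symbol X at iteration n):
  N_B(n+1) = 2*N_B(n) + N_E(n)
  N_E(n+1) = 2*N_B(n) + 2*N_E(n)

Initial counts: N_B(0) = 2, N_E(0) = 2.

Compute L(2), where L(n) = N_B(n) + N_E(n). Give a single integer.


Answer: 48

Derivation:
Step 0: N_B=2, N_E=2, L=4
Step 1: N_B=6, N_E=8, L=14
Step 2: N_B=20, N_E=28, L=48


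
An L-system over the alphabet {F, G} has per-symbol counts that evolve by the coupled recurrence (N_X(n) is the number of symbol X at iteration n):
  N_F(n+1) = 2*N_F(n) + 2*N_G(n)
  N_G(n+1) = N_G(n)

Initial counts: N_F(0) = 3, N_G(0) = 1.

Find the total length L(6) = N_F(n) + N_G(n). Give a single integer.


Answer: 319

Derivation:
Step 0: N_F=3, N_G=1, L=4
Step 1: N_F=8, N_G=1, L=9
Step 2: N_F=18, N_G=1, L=19
Step 3: N_F=38, N_G=1, L=39
Step 4: N_F=78, N_G=1, L=79
Step 5: N_F=158, N_G=1, L=159
Step 6: N_F=318, N_G=1, L=319


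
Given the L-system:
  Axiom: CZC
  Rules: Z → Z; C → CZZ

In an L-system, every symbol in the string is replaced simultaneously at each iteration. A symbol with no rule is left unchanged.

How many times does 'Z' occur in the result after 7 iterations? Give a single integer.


Step 0: CZC  (1 'Z')
Step 1: CZZZCZZ  (5 'Z')
Step 2: CZZZZZCZZZZ  (9 'Z')
Step 3: CZZZZZZZCZZZZZZ  (13 'Z')
Step 4: CZZZZZZZZZCZZZZZZZZ  (17 'Z')
Step 5: CZZZZZZZZZZZCZZZZZZZZZZ  (21 'Z')
Step 6: CZZZZZZZZZZZZZCZZZZZZZZZZZZ  (25 'Z')
Step 7: CZZZZZZZZZZZZZZZCZZZZZZZZZZZZZZ  (29 'Z')

Answer: 29


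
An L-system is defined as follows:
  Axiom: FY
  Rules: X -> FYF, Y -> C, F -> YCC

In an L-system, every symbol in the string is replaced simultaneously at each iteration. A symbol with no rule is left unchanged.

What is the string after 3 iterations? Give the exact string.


Step 0: FY
Step 1: YCCC
Step 2: CCCC
Step 3: CCCC

Answer: CCCC


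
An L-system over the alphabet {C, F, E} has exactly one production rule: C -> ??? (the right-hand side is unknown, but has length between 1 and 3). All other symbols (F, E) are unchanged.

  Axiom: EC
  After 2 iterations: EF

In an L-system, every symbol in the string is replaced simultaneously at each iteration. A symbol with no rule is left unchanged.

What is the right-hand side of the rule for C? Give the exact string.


Answer: F

Derivation:
Trying C -> F:
  Step 0: EC
  Step 1: EF
  Step 2: EF
Matches the given result.


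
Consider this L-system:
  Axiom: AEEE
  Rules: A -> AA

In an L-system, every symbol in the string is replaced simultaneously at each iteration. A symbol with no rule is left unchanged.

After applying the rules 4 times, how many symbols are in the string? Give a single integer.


Step 0: length = 4
Step 1: length = 5
Step 2: length = 7
Step 3: length = 11
Step 4: length = 19

Answer: 19


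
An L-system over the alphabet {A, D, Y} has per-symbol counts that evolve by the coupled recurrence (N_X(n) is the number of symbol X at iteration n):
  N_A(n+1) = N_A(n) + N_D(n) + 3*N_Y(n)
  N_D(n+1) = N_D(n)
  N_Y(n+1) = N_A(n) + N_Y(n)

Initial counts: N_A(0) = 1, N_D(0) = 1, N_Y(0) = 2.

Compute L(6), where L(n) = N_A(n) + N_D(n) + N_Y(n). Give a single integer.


Answer: 1654

Derivation:
Step 0: N_A=1, N_D=1, N_Y=2, L=4
Step 1: N_A=8, N_D=1, N_Y=3, L=12
Step 2: N_A=18, N_D=1, N_Y=11, L=30
Step 3: N_A=52, N_D=1, N_Y=29, L=82
Step 4: N_A=140, N_D=1, N_Y=81, L=222
Step 5: N_A=384, N_D=1, N_Y=221, L=606
Step 6: N_A=1048, N_D=1, N_Y=605, L=1654


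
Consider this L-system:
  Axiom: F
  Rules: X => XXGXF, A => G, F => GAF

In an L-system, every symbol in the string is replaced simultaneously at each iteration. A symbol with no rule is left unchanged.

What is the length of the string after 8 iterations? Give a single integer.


Step 0: length = 1
Step 1: length = 3
Step 2: length = 5
Step 3: length = 7
Step 4: length = 9
Step 5: length = 11
Step 6: length = 13
Step 7: length = 15
Step 8: length = 17

Answer: 17


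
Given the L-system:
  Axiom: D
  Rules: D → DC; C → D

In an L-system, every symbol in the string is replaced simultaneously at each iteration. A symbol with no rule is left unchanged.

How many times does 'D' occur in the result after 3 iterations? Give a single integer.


Answer: 3

Derivation:
Step 0: D  (1 'D')
Step 1: DC  (1 'D')
Step 2: DCD  (2 'D')
Step 3: DCDDC  (3 'D')


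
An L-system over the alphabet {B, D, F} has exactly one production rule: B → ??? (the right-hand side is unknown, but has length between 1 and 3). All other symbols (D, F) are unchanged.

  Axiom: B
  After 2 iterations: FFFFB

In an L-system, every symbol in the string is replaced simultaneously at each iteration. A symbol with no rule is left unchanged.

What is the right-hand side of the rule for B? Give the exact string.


Trying B → FFB:
  Step 0: B
  Step 1: FFB
  Step 2: FFFFB
Matches the given result.

Answer: FFB


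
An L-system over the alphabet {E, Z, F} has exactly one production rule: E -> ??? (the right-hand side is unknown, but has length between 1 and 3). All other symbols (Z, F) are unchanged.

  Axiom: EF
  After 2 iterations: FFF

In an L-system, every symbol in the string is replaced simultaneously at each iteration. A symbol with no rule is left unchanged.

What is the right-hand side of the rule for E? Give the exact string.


Answer: FF

Derivation:
Trying E -> FF:
  Step 0: EF
  Step 1: FFF
  Step 2: FFF
Matches the given result.


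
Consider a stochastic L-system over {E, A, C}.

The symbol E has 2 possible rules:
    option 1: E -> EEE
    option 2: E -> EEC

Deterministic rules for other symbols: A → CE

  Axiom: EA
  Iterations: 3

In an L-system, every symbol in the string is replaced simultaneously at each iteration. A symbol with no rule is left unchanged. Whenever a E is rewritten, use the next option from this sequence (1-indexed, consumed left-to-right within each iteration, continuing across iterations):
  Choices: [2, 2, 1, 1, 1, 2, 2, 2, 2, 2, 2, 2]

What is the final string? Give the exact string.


Answer: EEEEECCEECEECEECCCEECEECEEC

Derivation:
Step 0: EA
Step 1: EECCE  (used choices [2])
Step 2: EECEEECCEEE  (used choices [2, 1, 1])
Step 3: EEEEECCEECEECEECCCEECEECEEC  (used choices [1, 2, 2, 2, 2, 2, 2, 2])


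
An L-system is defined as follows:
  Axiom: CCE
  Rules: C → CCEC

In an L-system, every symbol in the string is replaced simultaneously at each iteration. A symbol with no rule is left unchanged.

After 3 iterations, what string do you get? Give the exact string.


Answer: CCECCCECECCECCCECCCECECCECECCECCCECECCECCCECCCECECCECCCECCCECECCECECCECCCECECCECE

Derivation:
Step 0: CCE
Step 1: CCECCCECE
Step 2: CCECCCECECCECCCECCCECECCECE
Step 3: CCECCCECECCECCCECCCECECCECECCECCCECECCECCCECCCECECCECCCECCCECECCECECCECCCECECCECE


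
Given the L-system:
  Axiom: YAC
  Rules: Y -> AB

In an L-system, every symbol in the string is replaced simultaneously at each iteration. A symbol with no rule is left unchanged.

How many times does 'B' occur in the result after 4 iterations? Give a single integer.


Answer: 1

Derivation:
Step 0: YAC  (0 'B')
Step 1: ABAC  (1 'B')
Step 2: ABAC  (1 'B')
Step 3: ABAC  (1 'B')
Step 4: ABAC  (1 'B')


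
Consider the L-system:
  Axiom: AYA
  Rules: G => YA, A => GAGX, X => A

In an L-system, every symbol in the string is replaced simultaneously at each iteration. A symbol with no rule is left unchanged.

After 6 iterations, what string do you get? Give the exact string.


Answer: YYYAGAGXYAAYGAGXYAGAGXYAAYGAGXGAGXYYAGAGXYAAYAGAGXYAAYYGAGXYAGAGXYAAYGAGXGAGXYYAGAGXYAAYGAGXYAGAGXYAAYGAGXGAGXYYAGAGXYAAYAGAGXYAAYYGAGXYAGAGXYAAYGAGXGAGXYGAGXYAGAGXYAAYGAGXGAGXYYYAGAGXYAAYGAGXYAGAGXYAAYGAGXGAGXYYAGAGXYAAYAGAGXYAAYYAGAGXYAAYGAGXYAGAGXYAAYGAGXGAGXYYAGAGXYAAYAGAGXYAAYYYYAGAGXYAAYGAGXYAGAGXYAAYGAGXGAGXYYAGAGXYAAYAGAGXYAAYYGAGXYAGAGXYAAYGAGXGAGXYYAGAGXYAAYGAGXYAGAGXYAAYGAGXGAGXYYAGAGXYAAYAGAGXYAAYYGAGXYAGAGXYAAYGAGXGAGXYGAGXYAGAGXYAAYGAGXGAGXYYYAGAGXYAAYGAGXYAGAGXYAAYGAGXGAGXYYAGAGXYAAYAGAGXYAAYYAGAGXYAAYGAGXYAGAGXYAAYGAGXGAGXYYAGAGXYAAYAGAGXYAA

Derivation:
Step 0: AYA
Step 1: GAGXYGAGX
Step 2: YAGAGXYAAYYAGAGXYAA
Step 3: YGAGXYAGAGXYAAYGAGXGAGXYYGAGXYAGAGXYAAYGAGXGAGX
Step 4: YYAGAGXYAAYGAGXYAGAGXYAAYGAGXGAGXYYAGAGXYAAYAGAGXYAAYYYAGAGXYAAYGAGXYAGAGXYAAYGAGXGAGXYYAGAGXYAAYAGAGXYAA
Step 5: YYGAGXYAGAGXYAAYGAGXGAGXYYAGAGXYAAYGAGXYAGAGXYAAYGAGXGAGXYYAGAGXYAAYAGAGXYAAYYGAGXYAGAGXYAAYGAGXGAGXYGAGXYAGAGXYAAYGAGXGAGXYYYGAGXYAGAGXYAAYGAGXGAGXYYAGAGXYAAYGAGXYAGAGXYAAYGAGXGAGXYYAGAGXYAAYAGAGXYAAYYGAGXYAGAGXYAAYGAGXGAGXYGAGXYAGAGXYAAYGAGXGAGX
Step 6: YYYAGAGXYAAYGAGXYAGAGXYAAYGAGXGAGXYYAGAGXYAAYAGAGXYAAYYGAGXYAGAGXYAAYGAGXGAGXYYAGAGXYAAYGAGXYAGAGXYAAYGAGXGAGXYYAGAGXYAAYAGAGXYAAYYGAGXYAGAGXYAAYGAGXGAGXYGAGXYAGAGXYAAYGAGXGAGXYYYAGAGXYAAYGAGXYAGAGXYAAYGAGXGAGXYYAGAGXYAAYAGAGXYAAYYAGAGXYAAYGAGXYAGAGXYAAYGAGXGAGXYYAGAGXYAAYAGAGXYAAYYYYAGAGXYAAYGAGXYAGAGXYAAYGAGXGAGXYYAGAGXYAAYAGAGXYAAYYGAGXYAGAGXYAAYGAGXGAGXYYAGAGXYAAYGAGXYAGAGXYAAYGAGXGAGXYYAGAGXYAAYAGAGXYAAYYGAGXYAGAGXYAAYGAGXGAGXYGAGXYAGAGXYAAYGAGXGAGXYYYAGAGXYAAYGAGXYAGAGXYAAYGAGXGAGXYYAGAGXYAAYAGAGXYAAYYAGAGXYAAYGAGXYAGAGXYAAYGAGXGAGXYYAGAGXYAAYAGAGXYAA


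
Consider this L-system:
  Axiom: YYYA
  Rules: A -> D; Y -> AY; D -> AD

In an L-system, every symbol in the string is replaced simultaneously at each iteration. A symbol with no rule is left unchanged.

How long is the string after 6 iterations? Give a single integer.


Step 0: length = 4
Step 1: length = 7
Step 2: length = 11
Step 3: length = 18
Step 4: length = 29
Step 5: length = 47
Step 6: length = 76

Answer: 76


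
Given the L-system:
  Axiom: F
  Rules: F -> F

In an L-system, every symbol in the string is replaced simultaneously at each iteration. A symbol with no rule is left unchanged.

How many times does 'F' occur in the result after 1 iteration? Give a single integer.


Answer: 1

Derivation:
Step 0: F  (1 'F')
Step 1: F  (1 'F')


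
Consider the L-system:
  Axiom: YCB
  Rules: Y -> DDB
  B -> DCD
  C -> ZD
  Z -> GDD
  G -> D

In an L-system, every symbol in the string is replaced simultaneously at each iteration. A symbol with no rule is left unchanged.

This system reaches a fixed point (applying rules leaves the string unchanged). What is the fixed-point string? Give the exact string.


Answer: DDDDDDDDDDDDDDDDDD

Derivation:
Step 0: YCB
Step 1: DDBZDDCD
Step 2: DDDCDGDDDDZDD
Step 3: DDDZDDDDDDDGDDDD
Step 4: DDDGDDDDDDDDDDDDDD
Step 5: DDDDDDDDDDDDDDDDDD
Step 6: DDDDDDDDDDDDDDDDDD  (unchanged — fixed point at step 5)


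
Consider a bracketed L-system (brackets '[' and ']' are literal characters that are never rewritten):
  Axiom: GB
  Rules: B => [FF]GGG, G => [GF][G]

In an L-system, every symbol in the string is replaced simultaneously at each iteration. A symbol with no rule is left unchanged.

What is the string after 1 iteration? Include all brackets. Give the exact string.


Answer: [GF][G][FF]GGG

Derivation:
Step 0: GB
Step 1: [GF][G][FF]GGG


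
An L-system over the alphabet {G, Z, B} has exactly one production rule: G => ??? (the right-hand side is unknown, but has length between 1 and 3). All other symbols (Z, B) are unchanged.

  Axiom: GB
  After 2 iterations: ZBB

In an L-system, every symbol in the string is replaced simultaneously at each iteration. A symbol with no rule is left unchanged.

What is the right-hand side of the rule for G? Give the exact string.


Answer: ZB

Derivation:
Trying G => ZB:
  Step 0: GB
  Step 1: ZBB
  Step 2: ZBB
Matches the given result.


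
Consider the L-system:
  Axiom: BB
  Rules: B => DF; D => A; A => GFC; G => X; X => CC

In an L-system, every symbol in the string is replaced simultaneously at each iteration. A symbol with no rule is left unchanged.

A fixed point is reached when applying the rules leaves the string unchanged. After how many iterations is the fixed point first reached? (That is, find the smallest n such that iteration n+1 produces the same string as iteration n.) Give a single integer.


Step 0: BB
Step 1: DFDF
Step 2: AFAF
Step 3: GFCFGFCF
Step 4: XFCFXFCF
Step 5: CCFCFCCFCF
Step 6: CCFCFCCFCF  (unchanged — fixed point at step 5)

Answer: 5


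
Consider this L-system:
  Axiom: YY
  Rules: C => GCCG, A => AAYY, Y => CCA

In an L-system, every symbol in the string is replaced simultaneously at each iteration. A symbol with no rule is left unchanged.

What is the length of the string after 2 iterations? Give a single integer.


Answer: 24

Derivation:
Step 0: length = 2
Step 1: length = 6
Step 2: length = 24


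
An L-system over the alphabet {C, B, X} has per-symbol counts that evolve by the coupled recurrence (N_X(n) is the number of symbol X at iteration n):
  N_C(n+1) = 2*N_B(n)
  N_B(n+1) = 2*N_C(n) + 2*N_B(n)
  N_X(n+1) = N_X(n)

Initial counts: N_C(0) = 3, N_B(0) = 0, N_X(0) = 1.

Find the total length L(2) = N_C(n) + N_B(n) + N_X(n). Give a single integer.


Answer: 25

Derivation:
Step 0: N_C=3, N_B=0, N_X=1, L=4
Step 1: N_C=0, N_B=6, N_X=1, L=7
Step 2: N_C=12, N_B=12, N_X=1, L=25


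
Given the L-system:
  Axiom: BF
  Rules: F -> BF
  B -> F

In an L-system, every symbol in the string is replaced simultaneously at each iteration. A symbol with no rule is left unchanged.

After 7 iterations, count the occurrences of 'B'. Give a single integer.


Step 0: BF  (1 'B')
Step 1: FBF  (1 'B')
Step 2: BFFBF  (2 'B')
Step 3: FBFBFFBF  (3 'B')
Step 4: BFFBFFBFBFFBF  (5 'B')
Step 5: FBFBFFBFBFFBFFBFBFFBF  (8 'B')
Step 6: BFFBFFBFBFFBFFBFBFFBFBFFBFFBFBFFBF  (13 'B')
Step 7: FBFBFFBFBFFBFFBFBFFBFBFFBFFBFBFFBFFBFBFFBFBFFBFFBFBFFBF  (21 'B')

Answer: 21


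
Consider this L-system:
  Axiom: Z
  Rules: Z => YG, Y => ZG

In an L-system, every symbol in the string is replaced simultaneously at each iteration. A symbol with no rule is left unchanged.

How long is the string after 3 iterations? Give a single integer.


Answer: 4

Derivation:
Step 0: length = 1
Step 1: length = 2
Step 2: length = 3
Step 3: length = 4


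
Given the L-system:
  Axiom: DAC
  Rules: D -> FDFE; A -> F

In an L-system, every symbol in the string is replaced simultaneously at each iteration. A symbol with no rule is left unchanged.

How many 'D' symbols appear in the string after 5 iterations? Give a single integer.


Step 0: DAC  (1 'D')
Step 1: FDFEFC  (1 'D')
Step 2: FFDFEFEFC  (1 'D')
Step 3: FFFDFEFEFEFC  (1 'D')
Step 4: FFFFDFEFEFEFEFC  (1 'D')
Step 5: FFFFFDFEFEFEFEFEFC  (1 'D')

Answer: 1


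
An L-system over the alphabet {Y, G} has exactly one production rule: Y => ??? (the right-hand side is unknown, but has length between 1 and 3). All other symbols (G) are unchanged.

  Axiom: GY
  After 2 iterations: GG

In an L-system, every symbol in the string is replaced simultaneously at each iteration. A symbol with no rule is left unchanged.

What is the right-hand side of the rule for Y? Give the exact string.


Trying Y => G:
  Step 0: GY
  Step 1: GG
  Step 2: GG
Matches the given result.

Answer: G


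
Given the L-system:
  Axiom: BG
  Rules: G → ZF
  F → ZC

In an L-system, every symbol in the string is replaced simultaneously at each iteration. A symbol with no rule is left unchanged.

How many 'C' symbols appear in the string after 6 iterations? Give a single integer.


Step 0: BG  (0 'C')
Step 1: BZF  (0 'C')
Step 2: BZZC  (1 'C')
Step 3: BZZC  (1 'C')
Step 4: BZZC  (1 'C')
Step 5: BZZC  (1 'C')
Step 6: BZZC  (1 'C')

Answer: 1


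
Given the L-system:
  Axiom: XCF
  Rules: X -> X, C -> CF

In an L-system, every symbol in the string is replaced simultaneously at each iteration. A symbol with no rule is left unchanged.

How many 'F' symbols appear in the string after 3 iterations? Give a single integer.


Answer: 4

Derivation:
Step 0: XCF  (1 'F')
Step 1: XCFF  (2 'F')
Step 2: XCFFF  (3 'F')
Step 3: XCFFFF  (4 'F')


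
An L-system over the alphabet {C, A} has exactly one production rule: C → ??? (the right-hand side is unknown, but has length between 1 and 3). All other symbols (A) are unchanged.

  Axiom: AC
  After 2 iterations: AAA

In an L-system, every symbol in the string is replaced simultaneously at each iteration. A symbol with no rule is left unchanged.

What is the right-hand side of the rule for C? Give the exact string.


Answer: AA

Derivation:
Trying C → AA:
  Step 0: AC
  Step 1: AAA
  Step 2: AAA
Matches the given result.


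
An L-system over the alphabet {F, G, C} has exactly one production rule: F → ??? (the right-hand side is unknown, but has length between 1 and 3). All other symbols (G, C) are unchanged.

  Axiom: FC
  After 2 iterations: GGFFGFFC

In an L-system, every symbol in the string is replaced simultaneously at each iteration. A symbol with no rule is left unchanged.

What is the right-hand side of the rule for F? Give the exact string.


Trying F → GFF:
  Step 0: FC
  Step 1: GFFC
  Step 2: GGFFGFFC
Matches the given result.

Answer: GFF


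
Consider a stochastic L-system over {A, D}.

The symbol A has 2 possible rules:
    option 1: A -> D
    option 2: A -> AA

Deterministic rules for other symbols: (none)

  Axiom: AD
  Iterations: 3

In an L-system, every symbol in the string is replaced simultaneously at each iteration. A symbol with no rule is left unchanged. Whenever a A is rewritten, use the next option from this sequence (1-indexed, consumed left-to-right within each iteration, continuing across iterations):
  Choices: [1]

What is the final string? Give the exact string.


Answer: DD

Derivation:
Step 0: AD
Step 1: DD  (used choices [1])
Step 2: DD  (used choices [])
Step 3: DD  (used choices [])


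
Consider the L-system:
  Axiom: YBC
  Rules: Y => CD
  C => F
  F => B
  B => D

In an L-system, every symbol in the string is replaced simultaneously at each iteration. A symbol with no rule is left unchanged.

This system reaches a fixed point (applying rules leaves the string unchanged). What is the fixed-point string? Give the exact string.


Answer: DDDD

Derivation:
Step 0: YBC
Step 1: CDDF
Step 2: FDDB
Step 3: BDDD
Step 4: DDDD
Step 5: DDDD  (unchanged — fixed point at step 4)


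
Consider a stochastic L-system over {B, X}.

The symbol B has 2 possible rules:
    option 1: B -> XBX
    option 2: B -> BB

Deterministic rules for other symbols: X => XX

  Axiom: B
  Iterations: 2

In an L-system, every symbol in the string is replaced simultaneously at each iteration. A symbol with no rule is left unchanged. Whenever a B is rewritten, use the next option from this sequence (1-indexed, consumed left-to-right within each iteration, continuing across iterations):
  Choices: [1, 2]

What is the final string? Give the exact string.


Answer: XXBBXX

Derivation:
Step 0: B
Step 1: XBX  (used choices [1])
Step 2: XXBBXX  (used choices [2])


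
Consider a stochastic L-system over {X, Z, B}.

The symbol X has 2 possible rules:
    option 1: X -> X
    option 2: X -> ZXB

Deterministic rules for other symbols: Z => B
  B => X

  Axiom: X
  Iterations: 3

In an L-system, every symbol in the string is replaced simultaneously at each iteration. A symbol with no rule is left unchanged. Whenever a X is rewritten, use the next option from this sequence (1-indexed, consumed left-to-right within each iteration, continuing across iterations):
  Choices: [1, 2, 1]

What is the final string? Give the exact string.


Answer: BXX

Derivation:
Step 0: X
Step 1: X  (used choices [1])
Step 2: ZXB  (used choices [2])
Step 3: BXX  (used choices [1])


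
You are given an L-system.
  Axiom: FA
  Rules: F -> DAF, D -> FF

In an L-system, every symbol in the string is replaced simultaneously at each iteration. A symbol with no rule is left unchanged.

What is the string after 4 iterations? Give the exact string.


Answer: FFADAFFFADAFADAFDAFAFFADAFA

Derivation:
Step 0: FA
Step 1: DAFA
Step 2: FFADAFA
Step 3: DAFDAFAFFADAFA
Step 4: FFADAFFFADAFADAFDAFAFFADAFA


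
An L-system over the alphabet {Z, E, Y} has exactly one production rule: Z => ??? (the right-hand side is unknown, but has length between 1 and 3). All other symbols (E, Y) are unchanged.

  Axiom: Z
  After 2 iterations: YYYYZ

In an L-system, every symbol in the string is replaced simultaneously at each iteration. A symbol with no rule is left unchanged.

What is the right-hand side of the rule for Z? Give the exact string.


Answer: YYZ

Derivation:
Trying Z => YYZ:
  Step 0: Z
  Step 1: YYZ
  Step 2: YYYYZ
Matches the given result.


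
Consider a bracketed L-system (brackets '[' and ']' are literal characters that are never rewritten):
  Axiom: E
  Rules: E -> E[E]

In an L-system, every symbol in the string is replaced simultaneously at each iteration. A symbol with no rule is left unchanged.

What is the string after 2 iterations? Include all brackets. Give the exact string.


Answer: E[E][E[E]]

Derivation:
Step 0: E
Step 1: E[E]
Step 2: E[E][E[E]]


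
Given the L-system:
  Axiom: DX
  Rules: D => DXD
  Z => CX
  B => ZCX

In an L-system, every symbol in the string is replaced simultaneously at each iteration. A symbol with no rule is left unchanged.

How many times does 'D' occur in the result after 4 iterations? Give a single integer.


Step 0: DX  (1 'D')
Step 1: DXDX  (2 'D')
Step 2: DXDXDXDX  (4 'D')
Step 3: DXDXDXDXDXDXDXDX  (8 'D')
Step 4: DXDXDXDXDXDXDXDXDXDXDXDXDXDXDXDX  (16 'D')

Answer: 16


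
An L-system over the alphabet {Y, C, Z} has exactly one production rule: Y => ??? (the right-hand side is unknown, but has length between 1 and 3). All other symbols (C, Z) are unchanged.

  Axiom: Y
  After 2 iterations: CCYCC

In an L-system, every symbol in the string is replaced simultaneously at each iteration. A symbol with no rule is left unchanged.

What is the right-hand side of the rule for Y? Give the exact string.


Trying Y => CYC:
  Step 0: Y
  Step 1: CYC
  Step 2: CCYCC
Matches the given result.

Answer: CYC


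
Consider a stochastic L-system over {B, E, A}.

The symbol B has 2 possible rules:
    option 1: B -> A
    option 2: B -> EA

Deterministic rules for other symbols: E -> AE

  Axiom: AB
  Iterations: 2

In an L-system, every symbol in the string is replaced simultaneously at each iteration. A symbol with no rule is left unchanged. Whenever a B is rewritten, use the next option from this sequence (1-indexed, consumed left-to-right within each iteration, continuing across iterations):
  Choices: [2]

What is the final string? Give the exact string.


Answer: AAEA

Derivation:
Step 0: AB
Step 1: AEA  (used choices [2])
Step 2: AAEA  (used choices [])


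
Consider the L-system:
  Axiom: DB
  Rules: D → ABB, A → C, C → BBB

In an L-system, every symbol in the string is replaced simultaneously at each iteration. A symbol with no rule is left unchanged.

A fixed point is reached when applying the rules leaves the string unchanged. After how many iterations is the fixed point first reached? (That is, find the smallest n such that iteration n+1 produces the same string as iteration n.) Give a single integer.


Step 0: DB
Step 1: ABBB
Step 2: CBBB
Step 3: BBBBBB
Step 4: BBBBBB  (unchanged — fixed point at step 3)

Answer: 3


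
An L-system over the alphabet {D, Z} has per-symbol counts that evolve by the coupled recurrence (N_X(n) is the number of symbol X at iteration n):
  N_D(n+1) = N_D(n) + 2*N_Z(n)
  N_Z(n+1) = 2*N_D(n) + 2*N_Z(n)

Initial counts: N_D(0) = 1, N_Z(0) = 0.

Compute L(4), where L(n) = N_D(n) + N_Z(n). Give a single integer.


Answer: 139

Derivation:
Step 0: N_D=1, N_Z=0, L=1
Step 1: N_D=1, N_Z=2, L=3
Step 2: N_D=5, N_Z=6, L=11
Step 3: N_D=17, N_Z=22, L=39
Step 4: N_D=61, N_Z=78, L=139


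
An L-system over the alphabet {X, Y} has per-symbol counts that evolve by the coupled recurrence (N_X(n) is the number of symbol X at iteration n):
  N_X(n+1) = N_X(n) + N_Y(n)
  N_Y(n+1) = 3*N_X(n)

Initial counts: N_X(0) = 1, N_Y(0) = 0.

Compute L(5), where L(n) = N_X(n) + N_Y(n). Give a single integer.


Step 0: N_X=1, N_Y=0, L=1
Step 1: N_X=1, N_Y=3, L=4
Step 2: N_X=4, N_Y=3, L=7
Step 3: N_X=7, N_Y=12, L=19
Step 4: N_X=19, N_Y=21, L=40
Step 5: N_X=40, N_Y=57, L=97

Answer: 97


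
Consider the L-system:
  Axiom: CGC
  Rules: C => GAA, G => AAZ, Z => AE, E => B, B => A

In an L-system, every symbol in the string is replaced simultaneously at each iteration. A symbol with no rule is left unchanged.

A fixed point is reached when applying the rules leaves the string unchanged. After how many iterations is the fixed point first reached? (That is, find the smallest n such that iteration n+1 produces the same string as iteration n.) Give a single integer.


Step 0: CGC
Step 1: GAAAAZGAA
Step 2: AAZAAAAAEAAZAA
Step 3: AAAEAAAAABAAAEAA
Step 4: AAABAAAAAAAAABAA
Step 5: AAAAAAAAAAAAAAAA
Step 6: AAAAAAAAAAAAAAAA  (unchanged — fixed point at step 5)

Answer: 5


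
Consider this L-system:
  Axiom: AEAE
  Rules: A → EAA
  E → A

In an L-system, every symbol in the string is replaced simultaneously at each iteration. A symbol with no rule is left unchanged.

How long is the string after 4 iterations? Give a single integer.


Step 0: length = 4
Step 1: length = 8
Step 2: length = 20
Step 3: length = 48
Step 4: length = 116

Answer: 116


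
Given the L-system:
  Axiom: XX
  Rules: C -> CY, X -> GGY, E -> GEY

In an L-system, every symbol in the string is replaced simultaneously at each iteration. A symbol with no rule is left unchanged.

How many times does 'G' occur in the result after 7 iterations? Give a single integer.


Step 0: XX  (0 'G')
Step 1: GGYGGY  (4 'G')
Step 2: GGYGGY  (4 'G')
Step 3: GGYGGY  (4 'G')
Step 4: GGYGGY  (4 'G')
Step 5: GGYGGY  (4 'G')
Step 6: GGYGGY  (4 'G')
Step 7: GGYGGY  (4 'G')

Answer: 4


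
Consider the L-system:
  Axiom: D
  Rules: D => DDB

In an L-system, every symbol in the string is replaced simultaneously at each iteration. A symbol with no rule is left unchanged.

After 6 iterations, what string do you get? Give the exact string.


Step 0: D
Step 1: DDB
Step 2: DDBDDBB
Step 3: DDBDDBBDDBDDBBB
Step 4: DDBDDBBDDBDDBBBDDBDDBBDDBDDBBBB
Step 5: DDBDDBBDDBDDBBBDDBDDBBDDBDDBBBBDDBDDBBDDBDDBBBDDBDDBBDDBDDBBBBB
Step 6: DDBDDBBDDBDDBBBDDBDDBBDDBDDBBBBDDBDDBBDDBDDBBBDDBDDBBDDBDDBBBBBDDBDDBBDDBDDBBBDDBDDBBDDBDDBBBBDDBDDBBDDBDDBBBDDBDDBBDDBDDBBBBBB

Answer: DDBDDBBDDBDDBBBDDBDDBBDDBDDBBBBDDBDDBBDDBDDBBBDDBDDBBDDBDDBBBBBDDBDDBBDDBDDBBBDDBDDBBDDBDDBBBBDDBDDBBDDBDDBBBDDBDDBBDDBDDBBBBBB


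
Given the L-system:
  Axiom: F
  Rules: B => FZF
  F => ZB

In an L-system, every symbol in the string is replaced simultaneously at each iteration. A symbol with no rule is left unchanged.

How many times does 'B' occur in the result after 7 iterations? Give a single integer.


Answer: 8

Derivation:
Step 0: F  (0 'B')
Step 1: ZB  (1 'B')
Step 2: ZFZF  (0 'B')
Step 3: ZZBZZB  (2 'B')
Step 4: ZZFZFZZFZF  (0 'B')
Step 5: ZZZBZZBZZZBZZB  (4 'B')
Step 6: ZZZFZFZZFZFZZZFZFZZFZF  (0 'B')
Step 7: ZZZZBZZBZZZBZZBZZZZBZZBZZZBZZB  (8 'B')


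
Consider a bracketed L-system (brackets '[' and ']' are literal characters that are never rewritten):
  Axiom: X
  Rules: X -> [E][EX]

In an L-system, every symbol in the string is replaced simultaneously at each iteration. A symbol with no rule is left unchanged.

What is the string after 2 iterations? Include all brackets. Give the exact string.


Answer: [E][E[E][EX]]

Derivation:
Step 0: X
Step 1: [E][EX]
Step 2: [E][E[E][EX]]


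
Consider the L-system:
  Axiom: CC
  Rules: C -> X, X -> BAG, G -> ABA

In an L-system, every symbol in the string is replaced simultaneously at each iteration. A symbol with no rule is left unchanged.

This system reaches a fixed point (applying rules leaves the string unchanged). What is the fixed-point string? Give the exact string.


Answer: BAABABAABA

Derivation:
Step 0: CC
Step 1: XX
Step 2: BAGBAG
Step 3: BAABABAABA
Step 4: BAABABAABA  (unchanged — fixed point at step 3)


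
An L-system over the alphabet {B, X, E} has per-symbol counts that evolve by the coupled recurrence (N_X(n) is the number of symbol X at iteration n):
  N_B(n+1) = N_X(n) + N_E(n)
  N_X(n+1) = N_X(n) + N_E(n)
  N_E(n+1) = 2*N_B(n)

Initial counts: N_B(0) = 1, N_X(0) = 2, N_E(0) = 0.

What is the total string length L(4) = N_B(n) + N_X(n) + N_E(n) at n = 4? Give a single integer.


Answer: 48

Derivation:
Step 0: N_B=1, N_X=2, N_E=0, L=3
Step 1: N_B=2, N_X=2, N_E=2, L=6
Step 2: N_B=4, N_X=4, N_E=4, L=12
Step 3: N_B=8, N_X=8, N_E=8, L=24
Step 4: N_B=16, N_X=16, N_E=16, L=48


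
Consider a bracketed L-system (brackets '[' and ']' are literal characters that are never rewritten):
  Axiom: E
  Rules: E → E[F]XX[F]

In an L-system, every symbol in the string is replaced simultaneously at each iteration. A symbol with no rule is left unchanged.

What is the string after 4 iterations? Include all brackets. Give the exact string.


Step 0: E
Step 1: E[F]XX[F]
Step 2: E[F]XX[F][F]XX[F]
Step 3: E[F]XX[F][F]XX[F][F]XX[F]
Step 4: E[F]XX[F][F]XX[F][F]XX[F][F]XX[F]

Answer: E[F]XX[F][F]XX[F][F]XX[F][F]XX[F]


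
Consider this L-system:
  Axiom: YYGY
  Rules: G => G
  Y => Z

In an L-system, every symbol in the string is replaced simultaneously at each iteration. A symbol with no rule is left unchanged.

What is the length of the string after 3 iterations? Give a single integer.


Answer: 4

Derivation:
Step 0: length = 4
Step 1: length = 4
Step 2: length = 4
Step 3: length = 4


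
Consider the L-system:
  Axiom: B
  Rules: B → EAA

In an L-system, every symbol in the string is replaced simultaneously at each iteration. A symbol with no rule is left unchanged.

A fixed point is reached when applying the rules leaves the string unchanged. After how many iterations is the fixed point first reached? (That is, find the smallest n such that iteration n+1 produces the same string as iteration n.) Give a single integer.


Answer: 1

Derivation:
Step 0: B
Step 1: EAA
Step 2: EAA  (unchanged — fixed point at step 1)


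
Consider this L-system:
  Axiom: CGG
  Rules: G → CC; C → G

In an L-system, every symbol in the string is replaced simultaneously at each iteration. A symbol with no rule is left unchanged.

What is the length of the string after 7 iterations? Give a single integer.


Step 0: length = 3
Step 1: length = 5
Step 2: length = 6
Step 3: length = 10
Step 4: length = 12
Step 5: length = 20
Step 6: length = 24
Step 7: length = 40

Answer: 40


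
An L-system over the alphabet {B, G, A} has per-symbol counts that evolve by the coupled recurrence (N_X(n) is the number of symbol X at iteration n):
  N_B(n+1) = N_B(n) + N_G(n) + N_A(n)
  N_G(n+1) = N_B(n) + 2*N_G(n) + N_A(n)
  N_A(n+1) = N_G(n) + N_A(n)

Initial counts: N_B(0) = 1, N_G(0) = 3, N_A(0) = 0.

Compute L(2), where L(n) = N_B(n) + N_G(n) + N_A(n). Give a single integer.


Answer: 45

Derivation:
Step 0: N_B=1, N_G=3, N_A=0, L=4
Step 1: N_B=4, N_G=7, N_A=3, L=14
Step 2: N_B=14, N_G=21, N_A=10, L=45


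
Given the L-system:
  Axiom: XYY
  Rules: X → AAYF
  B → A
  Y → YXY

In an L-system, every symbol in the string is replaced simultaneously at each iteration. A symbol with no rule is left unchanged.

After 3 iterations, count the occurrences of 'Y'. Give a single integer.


Answer: 29

Derivation:
Step 0: XYY  (2 'Y')
Step 1: AAYFYXYYXY  (5 'Y')
Step 2: AAYXYFYXYAAYFYXYYXYAAYFYXY  (12 'Y')
Step 3: AAYXYAAYFYXYFYXYAAYFYXYAAYXYFYXYAAYFYXYYXYAAYFYXYAAYXYFYXYAAYFYXY  (29 'Y')


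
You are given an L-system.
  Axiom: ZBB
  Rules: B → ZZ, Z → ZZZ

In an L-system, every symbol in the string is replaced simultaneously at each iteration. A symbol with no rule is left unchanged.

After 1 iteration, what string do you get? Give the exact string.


Step 0: ZBB
Step 1: ZZZZZZZ

Answer: ZZZZZZZ


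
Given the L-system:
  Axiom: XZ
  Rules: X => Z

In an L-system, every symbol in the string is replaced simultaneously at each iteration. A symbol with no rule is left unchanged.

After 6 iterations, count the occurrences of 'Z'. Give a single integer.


Answer: 2

Derivation:
Step 0: XZ  (1 'Z')
Step 1: ZZ  (2 'Z')
Step 2: ZZ  (2 'Z')
Step 3: ZZ  (2 'Z')
Step 4: ZZ  (2 'Z')
Step 5: ZZ  (2 'Z')
Step 6: ZZ  (2 'Z')


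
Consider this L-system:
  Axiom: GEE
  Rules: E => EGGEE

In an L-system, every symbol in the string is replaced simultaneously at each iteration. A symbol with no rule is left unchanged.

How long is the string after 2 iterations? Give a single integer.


Answer: 35

Derivation:
Step 0: length = 3
Step 1: length = 11
Step 2: length = 35


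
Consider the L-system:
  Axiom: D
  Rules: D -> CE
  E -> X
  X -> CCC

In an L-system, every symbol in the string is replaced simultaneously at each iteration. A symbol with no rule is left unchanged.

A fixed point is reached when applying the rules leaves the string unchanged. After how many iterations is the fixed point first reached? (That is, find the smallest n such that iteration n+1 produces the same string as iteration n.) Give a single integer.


Step 0: D
Step 1: CE
Step 2: CX
Step 3: CCCC
Step 4: CCCC  (unchanged — fixed point at step 3)

Answer: 3


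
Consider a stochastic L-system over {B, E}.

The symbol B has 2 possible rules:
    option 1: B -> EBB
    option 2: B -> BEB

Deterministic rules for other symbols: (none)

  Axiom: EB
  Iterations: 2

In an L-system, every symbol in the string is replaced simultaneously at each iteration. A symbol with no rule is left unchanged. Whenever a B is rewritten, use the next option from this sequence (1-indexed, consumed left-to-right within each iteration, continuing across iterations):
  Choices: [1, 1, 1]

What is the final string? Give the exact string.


Answer: EEEBBEBB

Derivation:
Step 0: EB
Step 1: EEBB  (used choices [1])
Step 2: EEEBBEBB  (used choices [1, 1])
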